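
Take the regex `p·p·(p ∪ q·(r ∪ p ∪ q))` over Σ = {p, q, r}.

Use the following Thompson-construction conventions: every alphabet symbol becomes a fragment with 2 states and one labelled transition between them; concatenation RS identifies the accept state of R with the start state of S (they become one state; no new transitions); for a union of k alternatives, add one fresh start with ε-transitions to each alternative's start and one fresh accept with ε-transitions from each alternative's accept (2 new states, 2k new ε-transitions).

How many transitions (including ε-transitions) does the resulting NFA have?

17

By structural recursion:
Each of the 7 symbol leaves contributes 1 transition (1 symbol, 0 ε).
  r ∪ p ∪ q : 9 transitions (3 symbol, 6 ε)
  q·(r ∪ p ∪ q) : 10 transitions (4 symbol, 6 ε)
  p ∪ q·(r ∪ p ∪ q) : 15 transitions (5 symbol, 10 ε)
  p·p·(p ∪ q·(r ∪ p ∪ q)) : 17 transitions (7 symbol, 10 ε)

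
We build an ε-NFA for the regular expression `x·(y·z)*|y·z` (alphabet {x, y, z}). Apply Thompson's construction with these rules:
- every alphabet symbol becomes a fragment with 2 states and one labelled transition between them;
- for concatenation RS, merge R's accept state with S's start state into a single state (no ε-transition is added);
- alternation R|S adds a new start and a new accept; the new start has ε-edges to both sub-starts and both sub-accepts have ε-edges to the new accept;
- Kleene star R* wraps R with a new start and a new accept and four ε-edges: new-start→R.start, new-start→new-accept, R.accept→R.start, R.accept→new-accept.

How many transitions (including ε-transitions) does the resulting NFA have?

Building bottom-up:
Each of the 5 symbol leaves contributes 1 transition (1 symbol, 0 ε).
  y·z = 2 transitions (2 symbol, 0 ε)
  (y·z)* = 6 transitions (2 symbol, 4 ε)
  x·(y·z)* = 7 transitions (3 symbol, 4 ε)
  y·z = 2 transitions (2 symbol, 0 ε)
  x·(y·z)*|y·z = 13 transitions (5 symbol, 8 ε)

13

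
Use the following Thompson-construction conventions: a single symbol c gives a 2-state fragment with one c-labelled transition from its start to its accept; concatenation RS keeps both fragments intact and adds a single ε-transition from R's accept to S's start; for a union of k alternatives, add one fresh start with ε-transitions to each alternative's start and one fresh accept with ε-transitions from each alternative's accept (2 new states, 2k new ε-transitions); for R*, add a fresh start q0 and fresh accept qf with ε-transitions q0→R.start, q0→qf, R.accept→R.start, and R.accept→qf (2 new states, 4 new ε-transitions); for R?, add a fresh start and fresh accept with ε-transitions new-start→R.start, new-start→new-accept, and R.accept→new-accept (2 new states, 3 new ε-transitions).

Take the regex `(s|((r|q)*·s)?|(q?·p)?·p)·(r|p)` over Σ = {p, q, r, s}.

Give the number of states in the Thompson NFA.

By structural recursion:
Each of the 9 symbol leaves contributes a 2-state fragment.
  r|q = 6 states
  (r|q)* = 8 states
  (r|q)*·s = 10 states
  ((r|q)*·s)? = 12 states
  q? = 4 states
  q?·p = 6 states
  (q?·p)? = 8 states
  (q?·p)?·p = 10 states
  s|((r|q)*·s)?|(q?·p)?·p = 26 states
  r|p = 6 states
  (s|((r|q)*·s)?|(q?·p)?·p)·(r|p) = 32 states

32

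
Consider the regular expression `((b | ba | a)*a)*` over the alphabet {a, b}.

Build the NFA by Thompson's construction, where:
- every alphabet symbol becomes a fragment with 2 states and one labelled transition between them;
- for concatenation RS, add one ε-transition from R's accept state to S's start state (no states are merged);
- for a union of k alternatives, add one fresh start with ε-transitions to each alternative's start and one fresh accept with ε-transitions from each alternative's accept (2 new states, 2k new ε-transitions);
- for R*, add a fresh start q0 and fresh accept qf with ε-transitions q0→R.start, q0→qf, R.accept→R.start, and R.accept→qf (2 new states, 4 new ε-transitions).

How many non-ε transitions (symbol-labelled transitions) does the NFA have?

5

Per subexpression:
Each of the 5 symbol leaves contributes exactly 1 symbol transition.
  ba = 2 symbol transitions
  b | ba | a = 4 symbol transitions
  (b | ba | a)* = 4 symbol transitions
  (b | ba | a)*a = 5 symbol transitions
  ((b | ba | a)*a)* = 5 symbol transitions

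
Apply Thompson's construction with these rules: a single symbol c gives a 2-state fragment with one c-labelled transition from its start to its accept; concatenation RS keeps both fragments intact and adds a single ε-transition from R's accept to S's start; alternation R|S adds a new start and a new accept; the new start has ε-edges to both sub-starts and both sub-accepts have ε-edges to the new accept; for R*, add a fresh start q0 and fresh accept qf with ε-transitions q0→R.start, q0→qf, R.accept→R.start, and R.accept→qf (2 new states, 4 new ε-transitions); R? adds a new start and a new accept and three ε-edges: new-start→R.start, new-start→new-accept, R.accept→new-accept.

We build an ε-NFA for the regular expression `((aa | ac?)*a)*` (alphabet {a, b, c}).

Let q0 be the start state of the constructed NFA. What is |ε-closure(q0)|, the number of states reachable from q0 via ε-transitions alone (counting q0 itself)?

Let C(F) = |ε-closure(F.start)| within fragment F, and note whether F accepts ε. Symbol fragments have C = 1 and do not accept ε. Then:
  aa → same as the first factor's closure: |closure| = 1
  c? → |closure| = 1 (new start) + 1 (body) + 1 (new accept, via ε) = 3
  ac? → |closure| equals the left operand's closure size = 1 (its accept is not ε-reachable, so the closure stops there)
  aa | ac? → new start ε-reaches every alternative's start; none of them accept ε, so the new accept is not reached: |closure| = 1 + 1 + 1 = 3
  (aa | ac?)* → new start has ε-edges to the inner start and to the new accept, so |closure| = 2 + 3 = 5
  (aa | ac?)*a → the left operand accepts ε, so the closure extends into the next operand (via the concat ε-link); |closure| = 5 + 1 = 6
  ((aa | ac?)*a)* → the star's fresh start ε-reaches both the body's start and the fresh accept: |closure| = 2 + 6 = 8

8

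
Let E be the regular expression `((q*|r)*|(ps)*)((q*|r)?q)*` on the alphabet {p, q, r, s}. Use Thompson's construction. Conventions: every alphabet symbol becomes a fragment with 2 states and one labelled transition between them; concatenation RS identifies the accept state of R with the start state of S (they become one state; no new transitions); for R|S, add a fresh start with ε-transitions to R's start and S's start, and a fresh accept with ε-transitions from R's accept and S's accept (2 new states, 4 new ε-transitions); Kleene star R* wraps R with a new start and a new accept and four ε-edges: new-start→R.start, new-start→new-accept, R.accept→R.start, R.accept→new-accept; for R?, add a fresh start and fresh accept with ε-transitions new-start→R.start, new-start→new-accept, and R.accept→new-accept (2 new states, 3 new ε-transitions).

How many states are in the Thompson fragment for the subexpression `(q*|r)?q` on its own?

Fragment for `(q*|r)?q`:
Each of the 3 symbol leaves contributes a 2-state fragment.
  q* : 4 states
  q*|r : 8 states
  (q*|r)? : 10 states
  (q*|r)?q : 11 states

11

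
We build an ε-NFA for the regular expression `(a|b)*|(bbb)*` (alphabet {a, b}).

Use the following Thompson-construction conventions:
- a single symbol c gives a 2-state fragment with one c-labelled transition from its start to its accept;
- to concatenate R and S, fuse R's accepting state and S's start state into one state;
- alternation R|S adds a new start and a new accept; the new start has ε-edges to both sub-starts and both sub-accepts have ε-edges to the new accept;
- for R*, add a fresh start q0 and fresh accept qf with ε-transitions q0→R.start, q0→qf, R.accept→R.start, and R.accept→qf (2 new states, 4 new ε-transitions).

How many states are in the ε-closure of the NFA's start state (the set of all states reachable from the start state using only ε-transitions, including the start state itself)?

Let C(F) = |ε-closure(F.start)| within fragment F, and note whether F accepts ε. Symbol fragments have C = 1 and do not accept ε. Then:
  a|b → |closure| = 1 + 1 + 1 = 3 (the new accept is not ε-reachable since no branch accepts ε)
  (a|b)* → new start has ε-edges to the inner start and to the new accept, so |closure| = 2 + 3 = 5
  bbb → |closure| equals the left operand's closure size = 1 (its accept is not ε-reachable, so the closure stops there)
  (bbb)* → new start has ε-edges to the inner start and to the new accept, so |closure| = 2 + 1 = 3
  (a|b)*|(bbb)* → |closure| = 1 (new start) + (5 + 3) + 1 (new accept, since some branch ε-reaches its own accept) = 10

10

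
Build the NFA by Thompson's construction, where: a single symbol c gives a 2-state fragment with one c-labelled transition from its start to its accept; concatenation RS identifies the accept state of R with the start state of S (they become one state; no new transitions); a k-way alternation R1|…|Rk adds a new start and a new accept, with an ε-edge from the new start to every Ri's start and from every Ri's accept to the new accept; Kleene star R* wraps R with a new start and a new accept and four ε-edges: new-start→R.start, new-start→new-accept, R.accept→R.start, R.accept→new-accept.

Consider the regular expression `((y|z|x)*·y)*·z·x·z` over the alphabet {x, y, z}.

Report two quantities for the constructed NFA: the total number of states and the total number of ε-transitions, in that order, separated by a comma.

16, 14

By structural recursion:
Each of the 7 symbol leaves contributes 2 states and 0 ε-transitions.
  y|z|x → 8 states, 6 ε-transitions
  (y|z|x)* → 10 states, 10 ε-transitions
  (y|z|x)*·y → 11 states, 10 ε-transitions
  ((y|z|x)*·y)* → 13 states, 14 ε-transitions
  ((y|z|x)*·y)*·z·x·z → 16 states, 14 ε-transitions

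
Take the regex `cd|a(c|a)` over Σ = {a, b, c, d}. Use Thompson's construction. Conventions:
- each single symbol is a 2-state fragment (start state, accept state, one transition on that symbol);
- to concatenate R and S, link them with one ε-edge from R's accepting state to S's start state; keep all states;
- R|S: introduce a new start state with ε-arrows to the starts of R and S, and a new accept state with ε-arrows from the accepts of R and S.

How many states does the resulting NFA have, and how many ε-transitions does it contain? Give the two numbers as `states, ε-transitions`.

By structural recursion:
Each of the 5 symbol leaves contributes 2 states and 0 ε-transitions.
  cd : 4 states, 1 ε-transition
  c|a : 6 states, 4 ε-transitions
  a(c|a) : 8 states, 5 ε-transitions
  cd|a(c|a) : 14 states, 10 ε-transitions

14, 10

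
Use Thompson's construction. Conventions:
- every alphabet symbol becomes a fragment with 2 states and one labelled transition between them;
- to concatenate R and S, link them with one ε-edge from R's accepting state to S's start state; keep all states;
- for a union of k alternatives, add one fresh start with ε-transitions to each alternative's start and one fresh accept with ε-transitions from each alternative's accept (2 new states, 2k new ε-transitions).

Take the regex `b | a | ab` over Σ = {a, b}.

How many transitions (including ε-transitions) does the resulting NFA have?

Per subexpression:
Each of the 4 symbol leaves contributes 1 transition (1 symbol, 0 ε).
  ab — 3 transitions (2 symbol, 1 ε)
  b | a | ab — 11 transitions (4 symbol, 7 ε)

11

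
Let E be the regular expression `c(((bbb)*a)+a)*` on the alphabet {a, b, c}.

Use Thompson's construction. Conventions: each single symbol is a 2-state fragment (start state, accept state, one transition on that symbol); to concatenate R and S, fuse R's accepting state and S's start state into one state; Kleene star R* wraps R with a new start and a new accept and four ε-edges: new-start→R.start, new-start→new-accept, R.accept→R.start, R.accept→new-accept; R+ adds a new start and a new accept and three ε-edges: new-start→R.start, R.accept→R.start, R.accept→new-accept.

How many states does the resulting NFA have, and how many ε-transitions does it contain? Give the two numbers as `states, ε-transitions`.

By structural recursion:
Each of the 6 symbol leaves contributes 2 states and 0 ε-transitions.
  bbb : 4 states, 0 ε-transitions
  (bbb)* : 6 states, 4 ε-transitions
  (bbb)*a : 7 states, 4 ε-transitions
  ((bbb)*a)+ : 9 states, 7 ε-transitions
  ((bbb)*a)+a : 10 states, 7 ε-transitions
  (((bbb)*a)+a)* : 12 states, 11 ε-transitions
  c(((bbb)*a)+a)* : 13 states, 11 ε-transitions

13, 11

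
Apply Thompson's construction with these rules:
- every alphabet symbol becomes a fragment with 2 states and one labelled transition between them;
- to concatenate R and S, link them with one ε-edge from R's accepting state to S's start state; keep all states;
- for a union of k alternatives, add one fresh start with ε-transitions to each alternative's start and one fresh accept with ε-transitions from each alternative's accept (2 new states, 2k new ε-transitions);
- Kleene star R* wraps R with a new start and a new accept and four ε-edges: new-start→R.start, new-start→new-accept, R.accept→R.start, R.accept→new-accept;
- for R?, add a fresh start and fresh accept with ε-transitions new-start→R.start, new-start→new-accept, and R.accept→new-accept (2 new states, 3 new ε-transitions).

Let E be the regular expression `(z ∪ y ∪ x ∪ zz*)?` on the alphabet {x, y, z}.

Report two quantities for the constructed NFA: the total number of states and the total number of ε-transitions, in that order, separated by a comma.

16, 16

Building bottom-up:
Each of the 5 symbol leaves contributes 2 states and 0 ε-transitions.
  z* → 4 states, 4 ε-transitions
  zz* → 6 states, 5 ε-transitions
  z ∪ y ∪ x ∪ zz* → 14 states, 13 ε-transitions
  (z ∪ y ∪ x ∪ zz*)? → 16 states, 16 ε-transitions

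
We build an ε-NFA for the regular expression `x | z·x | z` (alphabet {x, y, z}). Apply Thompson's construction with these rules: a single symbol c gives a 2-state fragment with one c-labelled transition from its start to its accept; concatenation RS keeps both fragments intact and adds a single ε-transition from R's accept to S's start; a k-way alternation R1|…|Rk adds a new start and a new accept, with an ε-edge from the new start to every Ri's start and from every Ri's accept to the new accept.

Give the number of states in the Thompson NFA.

10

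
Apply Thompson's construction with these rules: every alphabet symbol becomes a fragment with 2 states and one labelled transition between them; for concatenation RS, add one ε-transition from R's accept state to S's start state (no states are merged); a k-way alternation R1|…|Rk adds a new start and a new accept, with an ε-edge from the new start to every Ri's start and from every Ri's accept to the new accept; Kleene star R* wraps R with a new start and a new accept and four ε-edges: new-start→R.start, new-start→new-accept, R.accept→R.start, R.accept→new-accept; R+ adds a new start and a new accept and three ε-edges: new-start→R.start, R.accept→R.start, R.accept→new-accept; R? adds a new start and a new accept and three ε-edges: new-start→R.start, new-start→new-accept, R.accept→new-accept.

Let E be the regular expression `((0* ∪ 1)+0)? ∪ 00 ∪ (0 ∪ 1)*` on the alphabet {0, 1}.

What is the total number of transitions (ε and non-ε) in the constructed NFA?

By structural recursion:
Each of the 7 symbol leaves contributes 1 transition (1 symbol, 0 ε).
  0* : 5 transitions (1 symbol, 4 ε)
  0* ∪ 1 : 10 transitions (2 symbol, 8 ε)
  (0* ∪ 1)+ : 13 transitions (2 symbol, 11 ε)
  (0* ∪ 1)+0 : 15 transitions (3 symbol, 12 ε)
  ((0* ∪ 1)+0)? : 18 transitions (3 symbol, 15 ε)
  00 : 3 transitions (2 symbol, 1 ε)
  0 ∪ 1 : 6 transitions (2 symbol, 4 ε)
  (0 ∪ 1)* : 10 transitions (2 symbol, 8 ε)
  ((0* ∪ 1)+0)? ∪ 00 ∪ (0 ∪ 1)* : 37 transitions (7 symbol, 30 ε)

37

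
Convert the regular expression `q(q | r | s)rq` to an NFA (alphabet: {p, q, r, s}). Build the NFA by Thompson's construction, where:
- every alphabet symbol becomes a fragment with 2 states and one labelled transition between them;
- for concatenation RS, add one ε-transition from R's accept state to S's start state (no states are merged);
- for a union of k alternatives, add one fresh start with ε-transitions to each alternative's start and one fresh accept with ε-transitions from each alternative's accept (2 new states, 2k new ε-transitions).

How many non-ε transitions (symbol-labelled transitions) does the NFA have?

By structural recursion:
Each of the 6 symbol leaves contributes exactly 1 symbol transition.
  q | r | s → 3 symbol transitions
  q(q | r | s)rq → 6 symbol transitions

6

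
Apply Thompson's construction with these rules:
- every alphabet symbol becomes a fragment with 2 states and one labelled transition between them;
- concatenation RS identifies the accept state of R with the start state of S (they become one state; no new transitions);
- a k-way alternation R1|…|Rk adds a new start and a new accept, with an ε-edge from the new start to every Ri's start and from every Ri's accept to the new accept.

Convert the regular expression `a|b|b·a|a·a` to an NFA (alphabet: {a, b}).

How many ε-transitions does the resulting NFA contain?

Bottom-up over the parse tree:
Each of the 6 symbol leaves contributes 0 ε-transitions.
  b·a = 0 ε-transitions
  a·a = 0 ε-transitions
  a|b|b·a|a·a = 8 ε-transitions

8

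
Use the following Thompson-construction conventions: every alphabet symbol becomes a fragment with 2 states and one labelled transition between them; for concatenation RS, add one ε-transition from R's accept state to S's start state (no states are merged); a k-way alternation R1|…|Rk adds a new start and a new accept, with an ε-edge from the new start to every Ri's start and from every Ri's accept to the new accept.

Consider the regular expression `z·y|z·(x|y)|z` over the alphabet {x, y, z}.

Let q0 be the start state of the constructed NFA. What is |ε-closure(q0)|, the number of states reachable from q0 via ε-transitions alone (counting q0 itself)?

4

Let C(F) = |ε-closure(F.start)| within fragment F, and note whether F accepts ε. Symbol fragments have C = 1 and do not accept ε. Then:
  z·y → same as the first factor's closure: C = 1
  x|y → C = 1 + 1 + 1 = 3 (the new accept is not ε-reachable since no branch accepts ε)
  z·(x|y) → same as the first factor's closure: C = 1
  z·y|z·(x|y)|z → C = 1 + 1 + 1 + 1 = 4 (the new accept is not ε-reachable since no branch accepts ε)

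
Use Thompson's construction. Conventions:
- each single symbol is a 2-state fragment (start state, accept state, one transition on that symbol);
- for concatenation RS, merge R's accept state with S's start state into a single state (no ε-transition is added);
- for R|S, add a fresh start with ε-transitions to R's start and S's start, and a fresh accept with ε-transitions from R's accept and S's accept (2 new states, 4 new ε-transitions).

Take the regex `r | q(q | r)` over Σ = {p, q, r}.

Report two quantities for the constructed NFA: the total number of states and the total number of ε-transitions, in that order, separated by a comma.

11, 8

Bottom-up over the parse tree:
Each of the 4 symbol leaves contributes 2 states and 0 ε-transitions.
  q | r — 6 states, 4 ε-transitions
  q(q | r) — 7 states, 4 ε-transitions
  r | q(q | r) — 11 states, 8 ε-transitions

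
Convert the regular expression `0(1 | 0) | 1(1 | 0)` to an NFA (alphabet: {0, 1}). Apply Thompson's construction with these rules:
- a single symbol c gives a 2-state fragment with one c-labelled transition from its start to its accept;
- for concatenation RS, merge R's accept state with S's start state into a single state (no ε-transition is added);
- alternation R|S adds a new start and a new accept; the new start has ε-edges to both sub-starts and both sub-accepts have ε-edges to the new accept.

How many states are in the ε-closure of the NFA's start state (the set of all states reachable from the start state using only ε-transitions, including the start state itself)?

3

Work bottom-up. For each fragment F, track |ε-closure(F.start)| and whether F's accept lies in that closure (i.e. whether F accepts ε). A single-symbol fragment has closure size 1 and does not accept ε.
  1 | 0 → C = 1 + 1 + 1 = 3 (the new accept is not ε-reachable since no branch accepts ε)
  0(1 | 0) → C equals the left operand's closure size = 1 (its accept is not ε-reachable, so the closure stops there)
  1 | 0 → new start ε-reaches every alternative's start; none of them accept ε, so the new accept is not reached: C = 1 + 1 + 1 = 3
  1(1 | 0) → C equals the left operand's closure size = 1 (its accept is not ε-reachable, so the closure stops there)
  0(1 | 0) | 1(1 | 0) → C = 1 + 1 + 1 = 3 (the new accept is not ε-reachable since no branch accepts ε)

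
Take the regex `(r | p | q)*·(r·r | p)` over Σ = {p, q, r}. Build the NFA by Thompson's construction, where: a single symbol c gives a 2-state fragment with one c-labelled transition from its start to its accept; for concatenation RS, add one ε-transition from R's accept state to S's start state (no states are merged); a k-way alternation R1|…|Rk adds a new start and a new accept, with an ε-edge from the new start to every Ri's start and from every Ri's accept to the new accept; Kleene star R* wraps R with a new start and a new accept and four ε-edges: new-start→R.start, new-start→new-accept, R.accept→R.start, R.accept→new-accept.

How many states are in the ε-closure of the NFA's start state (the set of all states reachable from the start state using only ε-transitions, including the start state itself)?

9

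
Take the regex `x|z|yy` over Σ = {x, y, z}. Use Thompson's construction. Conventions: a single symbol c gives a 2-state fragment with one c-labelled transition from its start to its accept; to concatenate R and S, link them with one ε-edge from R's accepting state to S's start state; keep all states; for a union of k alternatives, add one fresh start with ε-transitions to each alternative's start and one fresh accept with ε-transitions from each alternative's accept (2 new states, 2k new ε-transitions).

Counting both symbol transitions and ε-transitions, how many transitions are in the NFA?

Per subexpression:
Each of the 4 symbol leaves contributes 1 transition (1 symbol, 0 ε).
  yy : 3 transitions (2 symbol, 1 ε)
  x|z|yy : 11 transitions (4 symbol, 7 ε)

11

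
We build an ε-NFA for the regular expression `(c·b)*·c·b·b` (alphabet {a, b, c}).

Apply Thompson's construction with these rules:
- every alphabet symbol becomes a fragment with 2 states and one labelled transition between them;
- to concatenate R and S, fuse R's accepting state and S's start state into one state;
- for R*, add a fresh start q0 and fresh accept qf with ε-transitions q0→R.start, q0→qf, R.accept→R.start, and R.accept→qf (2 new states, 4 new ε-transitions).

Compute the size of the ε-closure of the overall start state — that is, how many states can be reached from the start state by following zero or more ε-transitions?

3

Compute the ε-closure size of each fragment's start state recursively; a symbol fragment's start has no outgoing ε-edge, so its closure is just itself (size 1).
  c·b : C equals the left operand's closure size = 1 (its accept is not ε-reachable, so the closure stops there)
  (c·b)* : the star's fresh start ε-reaches both the body's start and the fresh accept: C = 2 + 1 = 3
  (c·b)*·c·b·b : C = 3 + (1−1) = 3 (closure spills across the concat boundary because the left factor accepts ε)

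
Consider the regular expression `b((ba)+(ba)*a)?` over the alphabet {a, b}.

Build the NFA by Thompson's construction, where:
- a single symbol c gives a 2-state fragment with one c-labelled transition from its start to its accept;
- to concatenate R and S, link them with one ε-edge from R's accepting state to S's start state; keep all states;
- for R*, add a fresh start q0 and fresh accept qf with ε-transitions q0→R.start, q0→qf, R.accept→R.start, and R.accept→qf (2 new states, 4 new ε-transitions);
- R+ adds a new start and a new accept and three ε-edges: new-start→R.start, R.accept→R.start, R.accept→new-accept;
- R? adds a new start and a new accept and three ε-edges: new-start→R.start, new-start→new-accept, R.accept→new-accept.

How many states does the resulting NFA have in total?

Per subexpression:
Each of the 6 symbol leaves contributes a 2-state fragment.
  ba → 4 states
  (ba)+ → 6 states
  ba → 4 states
  (ba)* → 6 states
  (ba)+(ba)*a → 14 states
  ((ba)+(ba)*a)? → 16 states
  b((ba)+(ba)*a)? → 18 states

18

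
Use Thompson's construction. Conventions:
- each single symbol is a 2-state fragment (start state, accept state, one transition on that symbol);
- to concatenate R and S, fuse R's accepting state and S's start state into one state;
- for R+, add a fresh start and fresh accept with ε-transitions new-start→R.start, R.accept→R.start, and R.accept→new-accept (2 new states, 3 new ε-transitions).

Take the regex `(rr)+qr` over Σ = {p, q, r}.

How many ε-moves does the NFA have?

3

Bottom-up over the parse tree:
Each of the 4 symbol leaves contributes 0 ε-transitions.
  rr — 0 ε-transitions
  (rr)+ — 3 ε-transitions
  (rr)+qr — 3 ε-transitions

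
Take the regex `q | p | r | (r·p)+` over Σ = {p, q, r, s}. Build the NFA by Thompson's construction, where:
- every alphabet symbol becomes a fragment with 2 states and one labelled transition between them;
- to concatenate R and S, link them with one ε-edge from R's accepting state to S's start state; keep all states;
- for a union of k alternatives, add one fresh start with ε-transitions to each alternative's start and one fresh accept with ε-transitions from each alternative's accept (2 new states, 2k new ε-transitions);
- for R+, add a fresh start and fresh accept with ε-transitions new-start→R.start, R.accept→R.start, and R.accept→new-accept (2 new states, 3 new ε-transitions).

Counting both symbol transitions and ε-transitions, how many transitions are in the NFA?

By structural recursion:
Each of the 5 symbol leaves contributes 1 transition (1 symbol, 0 ε).
  r·p — 3 transitions (2 symbol, 1 ε)
  (r·p)+ — 6 transitions (2 symbol, 4 ε)
  q | p | r | (r·p)+ — 17 transitions (5 symbol, 12 ε)

17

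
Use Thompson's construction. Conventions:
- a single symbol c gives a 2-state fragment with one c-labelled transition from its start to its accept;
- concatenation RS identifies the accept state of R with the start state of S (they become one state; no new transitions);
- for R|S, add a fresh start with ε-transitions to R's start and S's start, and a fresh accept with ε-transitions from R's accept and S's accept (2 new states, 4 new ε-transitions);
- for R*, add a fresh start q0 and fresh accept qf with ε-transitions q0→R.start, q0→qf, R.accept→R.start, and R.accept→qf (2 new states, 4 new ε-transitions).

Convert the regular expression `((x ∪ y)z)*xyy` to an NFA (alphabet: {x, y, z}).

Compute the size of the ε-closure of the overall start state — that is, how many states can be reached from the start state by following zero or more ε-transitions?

5

Work bottom-up. For each fragment F, track |ε-closure(F.start)| and whether F's accept lies in that closure (i.e. whether F accepts ε). A single-symbol fragment has closure size 1 and does not accept ε.
  x ∪ y : |closure| = 1 + 1 + 1 = 3 (the new accept is not ε-reachable since no branch accepts ε)
  (x ∪ y)z : same as the first factor's closure: |closure| = 3
  ((x ∪ y)z)* : the star's fresh start ε-reaches both the body's start and the fresh accept: |closure| = 2 + 3 = 5
  ((x ∪ y)z)*xyy : the left operand accepts ε, so the closure extends into the next operand (the shared merged state is already counted); |closure| = 5 + (1−1) = 5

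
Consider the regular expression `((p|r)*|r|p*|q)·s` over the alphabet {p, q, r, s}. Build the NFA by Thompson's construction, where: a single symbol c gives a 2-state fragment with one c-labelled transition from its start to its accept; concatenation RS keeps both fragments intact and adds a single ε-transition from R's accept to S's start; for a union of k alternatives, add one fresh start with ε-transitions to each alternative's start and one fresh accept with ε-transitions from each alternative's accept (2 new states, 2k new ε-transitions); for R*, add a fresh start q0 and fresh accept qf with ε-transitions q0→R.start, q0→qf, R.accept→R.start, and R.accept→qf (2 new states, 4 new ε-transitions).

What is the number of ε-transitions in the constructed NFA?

21

Per subexpression:
Each of the 6 symbol leaves contributes 0 ε-transitions.
  p|r : 4 ε-transitions
  (p|r)* : 8 ε-transitions
  p* : 4 ε-transitions
  (p|r)*|r|p*|q : 20 ε-transitions
  ((p|r)*|r|p*|q)·s : 21 ε-transitions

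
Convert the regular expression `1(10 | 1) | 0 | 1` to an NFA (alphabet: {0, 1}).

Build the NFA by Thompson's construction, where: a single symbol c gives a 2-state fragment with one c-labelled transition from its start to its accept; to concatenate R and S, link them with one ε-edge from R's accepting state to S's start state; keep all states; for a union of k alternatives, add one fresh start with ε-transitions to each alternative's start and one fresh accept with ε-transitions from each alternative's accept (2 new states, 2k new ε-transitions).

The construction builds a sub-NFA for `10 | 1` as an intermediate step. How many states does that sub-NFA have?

8

Fragment for `10 | 1`:
Each of the 3 symbol leaves contributes a 2-state fragment.
  10 : 4 states
  10 | 1 : 8 states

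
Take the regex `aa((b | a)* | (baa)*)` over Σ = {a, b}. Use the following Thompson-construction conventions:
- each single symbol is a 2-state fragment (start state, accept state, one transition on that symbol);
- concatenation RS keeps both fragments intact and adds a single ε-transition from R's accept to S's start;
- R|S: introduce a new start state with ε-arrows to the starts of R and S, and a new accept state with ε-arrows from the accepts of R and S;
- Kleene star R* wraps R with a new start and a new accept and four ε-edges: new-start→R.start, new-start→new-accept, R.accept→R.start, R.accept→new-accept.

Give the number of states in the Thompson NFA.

22

Recursing over subexpressions:
Each of the 7 symbol leaves contributes a 2-state fragment.
  b | a = 6 states
  (b | a)* = 8 states
  baa = 6 states
  (baa)* = 8 states
  (b | a)* | (baa)* = 18 states
  aa((b | a)* | (baa)*) = 22 states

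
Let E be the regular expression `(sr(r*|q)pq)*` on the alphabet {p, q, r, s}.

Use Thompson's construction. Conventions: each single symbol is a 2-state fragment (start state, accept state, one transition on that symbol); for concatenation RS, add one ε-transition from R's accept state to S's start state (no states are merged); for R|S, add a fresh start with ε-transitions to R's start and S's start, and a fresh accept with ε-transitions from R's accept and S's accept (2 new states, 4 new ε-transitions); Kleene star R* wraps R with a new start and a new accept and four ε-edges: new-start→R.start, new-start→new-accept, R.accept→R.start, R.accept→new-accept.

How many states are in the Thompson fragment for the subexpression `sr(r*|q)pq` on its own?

16

Fragment for `sr(r*|q)pq`:
Each of the 6 symbol leaves contributes a 2-state fragment.
  r* → 4 states
  r*|q → 8 states
  sr(r*|q)pq → 16 states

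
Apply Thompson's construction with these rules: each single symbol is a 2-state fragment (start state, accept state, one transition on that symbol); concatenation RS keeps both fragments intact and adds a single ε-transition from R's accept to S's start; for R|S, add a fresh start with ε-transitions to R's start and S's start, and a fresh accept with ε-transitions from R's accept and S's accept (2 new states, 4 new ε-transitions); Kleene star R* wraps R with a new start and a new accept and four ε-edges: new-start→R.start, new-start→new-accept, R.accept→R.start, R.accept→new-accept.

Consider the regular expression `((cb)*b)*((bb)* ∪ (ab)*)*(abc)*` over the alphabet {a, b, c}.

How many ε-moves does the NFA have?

36

Recursing over subexpressions:
Each of the 10 symbol leaves contributes 0 ε-transitions.
  cb = 1 ε-transition
  (cb)* = 5 ε-transitions
  (cb)*b = 6 ε-transitions
  ((cb)*b)* = 10 ε-transitions
  bb = 1 ε-transition
  (bb)* = 5 ε-transitions
  ab = 1 ε-transition
  (ab)* = 5 ε-transitions
  (bb)* ∪ (ab)* = 14 ε-transitions
  ((bb)* ∪ (ab)*)* = 18 ε-transitions
  abc = 2 ε-transitions
  (abc)* = 6 ε-transitions
  ((cb)*b)*((bb)* ∪ (ab)*)*(abc)* = 36 ε-transitions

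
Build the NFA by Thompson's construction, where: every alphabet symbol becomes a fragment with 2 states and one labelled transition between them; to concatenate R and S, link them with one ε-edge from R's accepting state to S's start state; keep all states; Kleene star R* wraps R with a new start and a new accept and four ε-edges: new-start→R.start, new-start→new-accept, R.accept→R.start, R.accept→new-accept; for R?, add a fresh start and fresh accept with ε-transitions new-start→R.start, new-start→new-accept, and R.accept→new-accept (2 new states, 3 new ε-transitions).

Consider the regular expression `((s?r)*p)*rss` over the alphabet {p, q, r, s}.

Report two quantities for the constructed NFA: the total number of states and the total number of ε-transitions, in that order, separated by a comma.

By structural recursion:
Each of the 6 symbol leaves contributes 2 states and 0 ε-transitions.
  s? → 4 states, 3 ε-transitions
  s?r → 6 states, 4 ε-transitions
  (s?r)* → 8 states, 8 ε-transitions
  (s?r)*p → 10 states, 9 ε-transitions
  ((s?r)*p)* → 12 states, 13 ε-transitions
  ((s?r)*p)*rss → 18 states, 16 ε-transitions

18, 16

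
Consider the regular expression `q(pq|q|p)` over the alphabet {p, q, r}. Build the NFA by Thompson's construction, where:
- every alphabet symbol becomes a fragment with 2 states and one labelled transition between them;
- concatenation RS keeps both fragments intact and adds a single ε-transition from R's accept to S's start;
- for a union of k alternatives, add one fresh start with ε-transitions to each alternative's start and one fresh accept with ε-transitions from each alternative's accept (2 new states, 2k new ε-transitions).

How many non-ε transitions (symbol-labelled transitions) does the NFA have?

5

Bottom-up over the parse tree:
Each of the 5 symbol leaves contributes exactly 1 symbol transition.
  pq : 2 symbol transitions
  pq|q|p : 4 symbol transitions
  q(pq|q|p) : 5 symbol transitions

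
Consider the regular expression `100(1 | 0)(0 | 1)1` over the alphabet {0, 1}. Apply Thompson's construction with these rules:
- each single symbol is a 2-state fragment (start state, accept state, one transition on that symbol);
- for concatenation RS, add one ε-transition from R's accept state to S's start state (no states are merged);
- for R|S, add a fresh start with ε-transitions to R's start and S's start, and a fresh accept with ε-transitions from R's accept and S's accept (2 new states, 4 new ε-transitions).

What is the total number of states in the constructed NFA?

20

Bottom-up over the parse tree:
Each of the 8 symbol leaves contributes a 2-state fragment.
  1 | 0 — 6 states
  0 | 1 — 6 states
  100(1 | 0)(0 | 1)1 — 20 states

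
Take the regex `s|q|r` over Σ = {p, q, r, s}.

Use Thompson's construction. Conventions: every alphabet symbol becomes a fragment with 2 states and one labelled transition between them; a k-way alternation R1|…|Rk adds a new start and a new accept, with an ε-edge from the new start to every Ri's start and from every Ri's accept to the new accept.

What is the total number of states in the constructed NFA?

8

Bottom-up over the parse tree:
Each of the 3 symbol leaves contributes a 2-state fragment.
  s|q|r : 8 states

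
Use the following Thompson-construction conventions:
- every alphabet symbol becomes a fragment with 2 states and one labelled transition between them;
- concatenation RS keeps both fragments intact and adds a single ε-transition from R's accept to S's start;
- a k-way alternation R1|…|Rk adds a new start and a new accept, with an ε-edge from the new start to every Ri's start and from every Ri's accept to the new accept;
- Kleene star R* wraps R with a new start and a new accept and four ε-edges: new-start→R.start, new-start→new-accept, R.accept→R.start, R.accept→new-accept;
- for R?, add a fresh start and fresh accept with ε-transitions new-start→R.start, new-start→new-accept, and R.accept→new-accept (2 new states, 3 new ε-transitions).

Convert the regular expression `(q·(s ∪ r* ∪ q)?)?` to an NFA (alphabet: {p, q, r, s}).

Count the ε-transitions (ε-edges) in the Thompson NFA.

Recursing over subexpressions:
Each of the 4 symbol leaves contributes 0 ε-transitions.
  r* : 4 ε-transitions
  s ∪ r* ∪ q : 10 ε-transitions
  (s ∪ r* ∪ q)? : 13 ε-transitions
  q·(s ∪ r* ∪ q)? : 14 ε-transitions
  (q·(s ∪ r* ∪ q)?)? : 17 ε-transitions

17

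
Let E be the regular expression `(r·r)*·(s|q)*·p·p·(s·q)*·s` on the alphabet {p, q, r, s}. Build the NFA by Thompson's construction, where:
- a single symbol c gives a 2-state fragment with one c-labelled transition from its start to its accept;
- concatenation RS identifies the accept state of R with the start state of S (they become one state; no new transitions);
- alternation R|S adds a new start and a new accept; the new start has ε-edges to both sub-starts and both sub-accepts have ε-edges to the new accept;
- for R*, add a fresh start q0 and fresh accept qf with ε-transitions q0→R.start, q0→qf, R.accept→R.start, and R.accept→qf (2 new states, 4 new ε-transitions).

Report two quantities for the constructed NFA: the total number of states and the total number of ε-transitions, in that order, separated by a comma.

19, 16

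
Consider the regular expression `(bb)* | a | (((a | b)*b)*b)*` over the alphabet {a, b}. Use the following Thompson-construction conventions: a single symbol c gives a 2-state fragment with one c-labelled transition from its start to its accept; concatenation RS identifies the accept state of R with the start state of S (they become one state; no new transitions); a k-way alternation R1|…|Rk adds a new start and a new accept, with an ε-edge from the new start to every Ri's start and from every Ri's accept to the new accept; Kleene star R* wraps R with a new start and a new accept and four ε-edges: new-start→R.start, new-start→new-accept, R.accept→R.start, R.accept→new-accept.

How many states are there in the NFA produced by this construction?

23

Bottom-up over the parse tree:
Each of the 7 symbol leaves contributes a 2-state fragment.
  bb → 3 states
  (bb)* → 5 states
  a | b → 6 states
  (a | b)* → 8 states
  (a | b)*b → 9 states
  ((a | b)*b)* → 11 states
  ((a | b)*b)*b → 12 states
  (((a | b)*b)*b)* → 14 states
  (bb)* | a | (((a | b)*b)*b)* → 23 states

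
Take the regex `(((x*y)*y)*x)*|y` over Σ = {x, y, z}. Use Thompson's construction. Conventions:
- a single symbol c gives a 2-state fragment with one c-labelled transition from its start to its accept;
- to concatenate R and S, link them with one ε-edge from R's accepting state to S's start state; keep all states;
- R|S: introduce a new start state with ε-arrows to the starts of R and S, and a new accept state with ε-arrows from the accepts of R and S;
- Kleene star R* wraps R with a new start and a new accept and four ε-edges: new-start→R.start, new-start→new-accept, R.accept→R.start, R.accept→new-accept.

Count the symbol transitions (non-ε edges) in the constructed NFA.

5

Recursing over subexpressions:
Each of the 5 symbol leaves contributes exactly 1 symbol transition.
  x* = 1 symbol transition
  x*y = 2 symbol transitions
  (x*y)* = 2 symbol transitions
  (x*y)*y = 3 symbol transitions
  ((x*y)*y)* = 3 symbol transitions
  ((x*y)*y)*x = 4 symbol transitions
  (((x*y)*y)*x)* = 4 symbol transitions
  (((x*y)*y)*x)*|y = 5 symbol transitions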